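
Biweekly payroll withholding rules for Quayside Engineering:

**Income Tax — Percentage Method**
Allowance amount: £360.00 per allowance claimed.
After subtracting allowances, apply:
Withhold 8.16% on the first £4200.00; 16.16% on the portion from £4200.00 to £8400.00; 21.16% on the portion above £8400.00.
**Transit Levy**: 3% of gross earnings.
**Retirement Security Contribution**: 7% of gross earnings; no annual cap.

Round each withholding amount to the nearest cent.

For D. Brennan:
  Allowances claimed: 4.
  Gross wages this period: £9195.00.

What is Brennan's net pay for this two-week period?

£7358.29

Income Tax: taxable = £9195.00 − 4×£360.00 = £7755.00
  £342.72 + 16.16% × (£7755.00 − £4200.00) = £342.72 + 16.16% × £3555.00 = £917.21
Transit Levy: 3% × £9195.00 = £275.85
Retirement Security Contribution: 7% × £9195.00 = £643.65
Total withheld: £917.21 + £275.85 + £643.65 = £1836.71
Net pay: £9195.00 − £1836.71 = £7358.29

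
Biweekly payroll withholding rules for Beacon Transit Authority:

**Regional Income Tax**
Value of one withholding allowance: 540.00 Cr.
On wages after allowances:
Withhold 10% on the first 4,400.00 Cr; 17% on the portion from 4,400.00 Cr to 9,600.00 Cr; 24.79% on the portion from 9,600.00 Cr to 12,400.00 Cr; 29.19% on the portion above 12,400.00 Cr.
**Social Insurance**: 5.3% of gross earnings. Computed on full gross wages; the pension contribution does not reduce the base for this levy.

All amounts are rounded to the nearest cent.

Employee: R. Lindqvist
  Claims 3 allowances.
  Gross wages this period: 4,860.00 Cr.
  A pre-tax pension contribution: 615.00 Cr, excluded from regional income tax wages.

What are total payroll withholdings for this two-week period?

Regional Income Tax: taxable = 4,860.00 Cr − 615.00 Cr − 3×540.00 Cr = 2,625.00 Cr
  10% × 2,625.00 Cr = 262.50 Cr
Social Insurance: 5.3% × 4,860.00 Cr = 257.58 Cr
Total: 262.50 Cr + 257.58 Cr = 520.08 Cr

520.08 Cr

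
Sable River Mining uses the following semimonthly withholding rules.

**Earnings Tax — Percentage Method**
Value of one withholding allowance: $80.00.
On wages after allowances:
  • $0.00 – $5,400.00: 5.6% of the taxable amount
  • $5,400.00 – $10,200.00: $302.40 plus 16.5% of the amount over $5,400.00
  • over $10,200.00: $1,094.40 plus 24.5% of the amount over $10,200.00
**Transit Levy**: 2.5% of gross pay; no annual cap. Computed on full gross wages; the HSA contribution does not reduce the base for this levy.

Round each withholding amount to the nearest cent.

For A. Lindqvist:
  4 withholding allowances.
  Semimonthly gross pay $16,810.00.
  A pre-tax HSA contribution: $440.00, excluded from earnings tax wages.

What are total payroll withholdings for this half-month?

$2,947.90

Earnings Tax: taxable = $16,810.00 − $440.00 − 4×$80.00 = $16,050.00
  $1,094.40 + 24.5% × ($16,050.00 − $10,200.00) = $1,094.40 + 24.5% × $5,850.00 = $2,527.65
Transit Levy: 2.5% × $16,810.00 = $420.25
Total: $2,527.65 + $420.25 = $2,947.90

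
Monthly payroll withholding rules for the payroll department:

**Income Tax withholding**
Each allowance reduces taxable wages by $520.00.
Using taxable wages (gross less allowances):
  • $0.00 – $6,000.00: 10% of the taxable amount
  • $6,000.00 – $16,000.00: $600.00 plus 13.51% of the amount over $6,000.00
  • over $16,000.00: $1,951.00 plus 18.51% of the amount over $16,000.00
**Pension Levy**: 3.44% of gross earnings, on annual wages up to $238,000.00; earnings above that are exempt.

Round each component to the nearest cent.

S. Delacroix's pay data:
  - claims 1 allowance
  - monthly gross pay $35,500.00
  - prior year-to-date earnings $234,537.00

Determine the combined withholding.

$5,583.33

Income Tax: taxable = $35,500.00 − 1×$520.00 = $34,980.00
  $1,951.00 + 18.51% × ($34,980.00 − $16,000.00) = $1,951.00 + 18.51% × $18,980.00 = $5,464.20
Pension Levy: cap $238,000.00 − YTD $234,537.00 = $3,463.00 subject; 3.44% × $3,463.00 = $119.13
Total: $5,464.20 + $119.13 = $5,583.33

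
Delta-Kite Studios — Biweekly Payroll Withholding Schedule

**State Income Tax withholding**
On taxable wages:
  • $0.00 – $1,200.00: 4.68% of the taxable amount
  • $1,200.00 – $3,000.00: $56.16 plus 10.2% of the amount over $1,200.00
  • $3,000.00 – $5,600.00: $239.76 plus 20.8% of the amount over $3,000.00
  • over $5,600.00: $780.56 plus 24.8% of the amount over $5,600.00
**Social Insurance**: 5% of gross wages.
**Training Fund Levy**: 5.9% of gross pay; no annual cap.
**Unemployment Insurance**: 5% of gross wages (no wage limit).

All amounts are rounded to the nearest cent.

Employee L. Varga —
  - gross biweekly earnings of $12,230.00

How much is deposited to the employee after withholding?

$7,860.63

State Income Tax: taxable = $12,230.00
  $780.56 + 24.8% × ($12,230.00 − $5,600.00) = $780.56 + 24.8% × $6,630.00 = $2,424.80
Social Insurance: 5% × $12,230.00 = $611.50
Training Fund Levy: 5.9% × $12,230.00 = $721.57
Unemployment Insurance: 5% × $12,230.00 = $611.50
Total withheld: $2,424.80 + $611.50 + $721.57 + $611.50 = $4,369.37
Net pay: $12,230.00 − $4,369.37 = $7,860.63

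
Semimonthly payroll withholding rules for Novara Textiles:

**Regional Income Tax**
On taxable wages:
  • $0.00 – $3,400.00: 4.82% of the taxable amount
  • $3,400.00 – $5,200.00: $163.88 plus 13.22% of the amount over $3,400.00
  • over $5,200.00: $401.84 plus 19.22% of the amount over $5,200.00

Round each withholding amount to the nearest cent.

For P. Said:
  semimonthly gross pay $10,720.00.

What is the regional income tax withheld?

Regional Income Tax: taxable = $10,720.00
  $401.84 + 19.22% × ($10,720.00 − $5,200.00) = $401.84 + 19.22% × $5,520.00 = $1,462.78

$1,462.78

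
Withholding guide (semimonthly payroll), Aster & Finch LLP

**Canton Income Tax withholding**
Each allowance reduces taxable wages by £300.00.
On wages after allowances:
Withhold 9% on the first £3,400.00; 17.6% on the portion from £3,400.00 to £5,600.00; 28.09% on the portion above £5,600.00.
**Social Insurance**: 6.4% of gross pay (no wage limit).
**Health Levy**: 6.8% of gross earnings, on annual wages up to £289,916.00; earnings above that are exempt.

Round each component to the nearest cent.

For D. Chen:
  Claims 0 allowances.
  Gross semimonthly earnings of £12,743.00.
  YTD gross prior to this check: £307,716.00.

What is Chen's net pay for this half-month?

Canton Income Tax: taxable = £12,743.00
  £693.20 + 28.09% × (£12,743.00 − £5,600.00) = £693.20 + 28.09% × £7,143.00 = £2,699.67
Social Insurance: 6.4% × £12,743.00 = £815.55
Health Levy: YTD £307,716.00 ≥ cap £289,916.00 → £0.00
Total withheld: £2,699.67 + £815.55 + £0.00 = £3,515.22
Net pay: £12,743.00 − £3,515.22 = £9,227.78

£9,227.78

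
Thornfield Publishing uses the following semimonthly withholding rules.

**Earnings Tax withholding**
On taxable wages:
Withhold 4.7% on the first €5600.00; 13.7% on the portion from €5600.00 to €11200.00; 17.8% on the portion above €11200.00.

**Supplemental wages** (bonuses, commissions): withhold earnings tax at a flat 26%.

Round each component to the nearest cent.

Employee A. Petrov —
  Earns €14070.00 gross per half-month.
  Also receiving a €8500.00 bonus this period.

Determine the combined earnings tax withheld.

€3751.26

Earnings Tax: taxable = €14070.00
  €1030.40 + 17.8% × (€14070.00 − €11200.00) = €1030.40 + 17.8% × €2870.00 = €1541.26
Supplemental (26% flat on bonus): 26% × €8500.00 = €2210.00
Total earnings tax: €1541.26 + €2210.00 = €3751.26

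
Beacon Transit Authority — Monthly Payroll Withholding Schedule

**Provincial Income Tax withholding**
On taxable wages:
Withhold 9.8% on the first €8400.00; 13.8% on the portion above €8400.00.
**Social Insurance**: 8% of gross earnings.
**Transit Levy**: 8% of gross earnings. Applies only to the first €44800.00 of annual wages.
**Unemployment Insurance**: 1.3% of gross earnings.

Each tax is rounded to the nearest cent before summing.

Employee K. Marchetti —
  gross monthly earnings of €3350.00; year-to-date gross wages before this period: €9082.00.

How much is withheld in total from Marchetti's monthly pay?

Provincial Income Tax: taxable = €3350.00
  9.8% × €3350.00 = €328.30
Social Insurance: 8% × €3350.00 = €268.00
Transit Levy: 8% × €3350.00 = €268.00
Unemployment Insurance: 1.3% × €3350.00 = €43.55
Total: €328.30 + €268.00 + €268.00 + €43.55 = €907.85

€907.85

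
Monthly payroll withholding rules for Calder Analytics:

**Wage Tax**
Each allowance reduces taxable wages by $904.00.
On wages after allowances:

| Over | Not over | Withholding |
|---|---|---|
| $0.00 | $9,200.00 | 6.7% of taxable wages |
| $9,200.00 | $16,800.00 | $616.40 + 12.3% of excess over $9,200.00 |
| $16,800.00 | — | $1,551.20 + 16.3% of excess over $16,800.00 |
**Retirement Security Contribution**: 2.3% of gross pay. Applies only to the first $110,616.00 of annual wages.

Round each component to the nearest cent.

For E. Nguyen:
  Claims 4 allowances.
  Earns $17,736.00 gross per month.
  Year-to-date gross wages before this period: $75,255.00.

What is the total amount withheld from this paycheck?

$1,629.49

Wage Tax: taxable = $17,736.00 − 4×$904.00 = $14,120.00
  $616.40 + 12.3% × ($14,120.00 − $9,200.00) = $616.40 + 12.3% × $4,920.00 = $1,221.56
Retirement Security Contribution: 2.3% × $17,736.00 = $407.93
Total: $1,221.56 + $407.93 = $1,629.49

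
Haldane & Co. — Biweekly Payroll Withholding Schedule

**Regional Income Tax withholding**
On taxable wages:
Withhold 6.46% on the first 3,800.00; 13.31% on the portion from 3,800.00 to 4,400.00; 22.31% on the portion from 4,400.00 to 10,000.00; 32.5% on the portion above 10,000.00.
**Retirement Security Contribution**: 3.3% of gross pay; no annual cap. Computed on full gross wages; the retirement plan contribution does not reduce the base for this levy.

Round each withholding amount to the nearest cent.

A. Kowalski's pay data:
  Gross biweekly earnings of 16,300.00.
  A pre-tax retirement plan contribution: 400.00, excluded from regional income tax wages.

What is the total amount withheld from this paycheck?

Regional Income Tax: taxable = 16,300.00 − 400.00 = 15,900.00
  1,574.70 + 32.5% × (15,900.00 − 10,000.00) = 1,574.70 + 32.5% × 5,900.00 = 3,492.20
Retirement Security Contribution: 3.3% × 16,300.00 = 537.90
Total: 3,492.20 + 537.90 = 4,030.10

4,030.10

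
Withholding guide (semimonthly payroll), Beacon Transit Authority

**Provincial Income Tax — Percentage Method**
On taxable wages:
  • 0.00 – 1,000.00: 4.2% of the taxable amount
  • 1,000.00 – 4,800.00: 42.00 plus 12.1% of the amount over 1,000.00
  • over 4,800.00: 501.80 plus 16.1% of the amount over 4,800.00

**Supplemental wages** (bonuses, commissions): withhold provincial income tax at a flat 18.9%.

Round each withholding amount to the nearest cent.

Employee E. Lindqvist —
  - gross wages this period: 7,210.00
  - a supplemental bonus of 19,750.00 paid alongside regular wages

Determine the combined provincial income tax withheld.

4,622.56

Provincial Income Tax: taxable = 7,210.00
  501.80 + 16.1% × (7,210.00 − 4,800.00) = 501.80 + 16.1% × 2,410.00 = 889.81
Supplemental (18.9% flat on bonus): 18.9% × 19,750.00 = 3,732.75
Total provincial income tax: 889.81 + 3,732.75 = 4,622.56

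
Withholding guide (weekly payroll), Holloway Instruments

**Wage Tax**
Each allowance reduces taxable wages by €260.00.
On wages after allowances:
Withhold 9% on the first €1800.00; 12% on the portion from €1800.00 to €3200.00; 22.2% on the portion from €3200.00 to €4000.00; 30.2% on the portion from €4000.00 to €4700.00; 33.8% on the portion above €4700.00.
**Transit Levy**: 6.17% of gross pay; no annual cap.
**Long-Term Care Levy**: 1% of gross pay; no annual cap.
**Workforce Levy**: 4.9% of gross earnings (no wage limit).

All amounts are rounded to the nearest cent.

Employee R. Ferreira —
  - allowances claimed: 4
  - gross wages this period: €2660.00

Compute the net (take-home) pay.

€2193.14

Wage Tax: taxable = €2660.00 − 4×€260.00 = €1620.00
  9% × €1620.00 = €145.80
Transit Levy: 6.17% × €2660.00 = €164.12
Long-Term Care Levy: 1% × €2660.00 = €26.60
Workforce Levy: 4.9% × €2660.00 = €130.34
Total withheld: €145.80 + €164.12 + €26.60 + €130.34 = €466.86
Net pay: €2660.00 − €466.86 = €2193.14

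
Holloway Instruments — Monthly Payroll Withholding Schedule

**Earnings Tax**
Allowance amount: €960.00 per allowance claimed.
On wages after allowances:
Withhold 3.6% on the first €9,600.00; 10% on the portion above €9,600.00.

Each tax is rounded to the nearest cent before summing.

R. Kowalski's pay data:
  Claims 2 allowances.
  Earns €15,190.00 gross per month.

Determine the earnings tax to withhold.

Earnings Tax: taxable = €15,190.00 − 2×€960.00 = €13,270.00
  €345.60 + 10% × (€13,270.00 − €9,600.00) = €345.60 + 10% × €3,670.00 = €712.60

€712.60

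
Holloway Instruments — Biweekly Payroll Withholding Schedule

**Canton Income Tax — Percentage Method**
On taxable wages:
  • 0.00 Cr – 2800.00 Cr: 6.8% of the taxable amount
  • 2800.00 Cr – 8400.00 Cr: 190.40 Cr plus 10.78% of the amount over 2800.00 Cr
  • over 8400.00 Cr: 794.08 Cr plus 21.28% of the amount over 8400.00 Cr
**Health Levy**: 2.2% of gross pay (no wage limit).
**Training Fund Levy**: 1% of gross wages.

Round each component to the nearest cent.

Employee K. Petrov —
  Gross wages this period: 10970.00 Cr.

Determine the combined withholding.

Canton Income Tax: taxable = 10970.00 Cr
  794.08 Cr + 21.28% × (10970.00 Cr − 8400.00 Cr) = 794.08 Cr + 21.28% × 2570.00 Cr = 1340.98 Cr
Health Levy: 2.2% × 10970.00 Cr = 241.34 Cr
Training Fund Levy: 1% × 10970.00 Cr = 109.70 Cr
Total: 1340.98 Cr + 241.34 Cr + 109.70 Cr = 1692.02 Cr

1692.02 Cr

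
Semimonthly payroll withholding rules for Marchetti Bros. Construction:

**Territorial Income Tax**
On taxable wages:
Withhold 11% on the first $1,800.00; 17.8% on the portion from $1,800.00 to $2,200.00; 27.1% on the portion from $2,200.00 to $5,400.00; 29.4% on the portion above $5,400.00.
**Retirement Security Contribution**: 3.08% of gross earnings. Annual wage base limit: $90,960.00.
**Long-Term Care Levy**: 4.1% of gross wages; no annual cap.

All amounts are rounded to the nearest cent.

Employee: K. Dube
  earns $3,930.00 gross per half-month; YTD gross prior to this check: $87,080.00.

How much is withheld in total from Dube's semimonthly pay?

$1,018.66

Territorial Income Tax: taxable = $3,930.00
  $269.20 + 27.1% × ($3,930.00 − $2,200.00) = $269.20 + 27.1% × $1,730.00 = $738.03
Retirement Security Contribution: cap $90,960.00 − YTD $87,080.00 = $3,880.00 subject; 3.08% × $3,880.00 = $119.50
Long-Term Care Levy: 4.1% × $3,930.00 = $161.13
Total: $738.03 + $119.50 + $161.13 = $1,018.66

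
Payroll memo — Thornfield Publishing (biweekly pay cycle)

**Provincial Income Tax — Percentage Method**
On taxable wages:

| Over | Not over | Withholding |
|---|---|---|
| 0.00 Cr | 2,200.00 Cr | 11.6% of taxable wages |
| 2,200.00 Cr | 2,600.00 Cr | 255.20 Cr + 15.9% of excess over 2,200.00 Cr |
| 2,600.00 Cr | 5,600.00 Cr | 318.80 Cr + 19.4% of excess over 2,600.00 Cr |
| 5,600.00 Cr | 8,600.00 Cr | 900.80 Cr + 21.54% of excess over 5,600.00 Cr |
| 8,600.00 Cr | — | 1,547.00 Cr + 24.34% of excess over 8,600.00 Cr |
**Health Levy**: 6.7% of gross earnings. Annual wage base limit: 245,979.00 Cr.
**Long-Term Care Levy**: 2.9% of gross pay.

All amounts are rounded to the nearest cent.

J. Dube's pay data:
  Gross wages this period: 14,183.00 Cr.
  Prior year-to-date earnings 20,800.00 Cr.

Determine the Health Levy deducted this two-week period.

950.26 Cr

Health Levy: 6.7% × 14,183.00 Cr = 950.26 Cr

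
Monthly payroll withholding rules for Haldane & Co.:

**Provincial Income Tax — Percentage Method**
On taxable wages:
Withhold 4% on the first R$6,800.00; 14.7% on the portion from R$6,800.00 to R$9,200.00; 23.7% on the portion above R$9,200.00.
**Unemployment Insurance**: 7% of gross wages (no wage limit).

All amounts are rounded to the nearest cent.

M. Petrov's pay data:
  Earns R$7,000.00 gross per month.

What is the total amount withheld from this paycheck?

R$791.40

Provincial Income Tax: taxable = R$7,000.00
  R$272.00 + 14.7% × (R$7,000.00 − R$6,800.00) = R$272.00 + 14.7% × R$200.00 = R$301.40
Unemployment Insurance: 7% × R$7,000.00 = R$490.00
Total: R$301.40 + R$490.00 = R$791.40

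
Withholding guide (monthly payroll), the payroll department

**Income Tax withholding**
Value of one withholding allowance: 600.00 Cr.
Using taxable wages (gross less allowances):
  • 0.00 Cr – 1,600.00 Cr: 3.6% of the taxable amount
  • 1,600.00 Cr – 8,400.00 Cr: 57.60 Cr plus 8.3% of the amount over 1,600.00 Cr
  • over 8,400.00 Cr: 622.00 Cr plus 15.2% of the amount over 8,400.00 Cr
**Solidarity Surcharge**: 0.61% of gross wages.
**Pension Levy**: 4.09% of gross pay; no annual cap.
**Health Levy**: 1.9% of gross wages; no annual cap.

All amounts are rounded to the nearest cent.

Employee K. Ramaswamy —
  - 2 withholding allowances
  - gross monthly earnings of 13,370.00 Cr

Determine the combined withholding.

2,077.46 Cr

Income Tax: taxable = 13,370.00 Cr − 2×600.00 Cr = 12,170.00 Cr
  622.00 Cr + 15.2% × (12,170.00 Cr − 8,400.00 Cr) = 622.00 Cr + 15.2% × 3,770.00 Cr = 1,195.04 Cr
Solidarity Surcharge: 0.61% × 13,370.00 Cr = 81.56 Cr
Pension Levy: 4.09% × 13,370.00 Cr = 546.83 Cr
Health Levy: 1.9% × 13,370.00 Cr = 254.03 Cr
Total: 1,195.04 Cr + 81.56 Cr + 546.83 Cr + 254.03 Cr = 2,077.46 Cr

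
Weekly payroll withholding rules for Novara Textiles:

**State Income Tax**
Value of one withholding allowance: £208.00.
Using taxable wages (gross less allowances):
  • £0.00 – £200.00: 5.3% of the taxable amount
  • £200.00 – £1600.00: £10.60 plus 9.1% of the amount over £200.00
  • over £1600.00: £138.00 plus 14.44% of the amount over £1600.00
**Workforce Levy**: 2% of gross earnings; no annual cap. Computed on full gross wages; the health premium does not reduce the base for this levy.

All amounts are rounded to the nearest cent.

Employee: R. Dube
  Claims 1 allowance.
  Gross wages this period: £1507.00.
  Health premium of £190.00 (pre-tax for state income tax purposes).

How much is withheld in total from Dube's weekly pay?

State Income Tax: taxable = £1507.00 − £190.00 − 1×£208.00 = £1109.00
  £10.60 + 9.1% × (£1109.00 − £200.00) = £10.60 + 9.1% × £909.00 = £93.32
Workforce Levy: 2% × £1507.00 = £30.14
Total: £93.32 + £30.14 = £123.46

£123.46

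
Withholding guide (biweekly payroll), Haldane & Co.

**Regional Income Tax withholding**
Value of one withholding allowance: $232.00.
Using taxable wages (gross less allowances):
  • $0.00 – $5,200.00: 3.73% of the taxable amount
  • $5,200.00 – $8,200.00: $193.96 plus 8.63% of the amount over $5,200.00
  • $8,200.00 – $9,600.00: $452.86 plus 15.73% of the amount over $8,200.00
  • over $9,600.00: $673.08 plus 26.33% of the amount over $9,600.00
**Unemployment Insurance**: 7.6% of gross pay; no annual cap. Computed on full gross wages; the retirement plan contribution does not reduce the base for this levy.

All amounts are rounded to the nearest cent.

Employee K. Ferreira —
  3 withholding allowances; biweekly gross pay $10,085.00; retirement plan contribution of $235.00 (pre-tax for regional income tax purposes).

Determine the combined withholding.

Regional Income Tax: taxable = $10,085.00 − $235.00 − 3×$232.00 = $9,154.00
  $452.86 + 15.73% × ($9,154.00 − $8,200.00) = $452.86 + 15.73% × $954.00 = $602.92
Unemployment Insurance: 7.6% × $10,085.00 = $766.46
Total: $602.92 + $766.46 = $1,369.38

$1,369.38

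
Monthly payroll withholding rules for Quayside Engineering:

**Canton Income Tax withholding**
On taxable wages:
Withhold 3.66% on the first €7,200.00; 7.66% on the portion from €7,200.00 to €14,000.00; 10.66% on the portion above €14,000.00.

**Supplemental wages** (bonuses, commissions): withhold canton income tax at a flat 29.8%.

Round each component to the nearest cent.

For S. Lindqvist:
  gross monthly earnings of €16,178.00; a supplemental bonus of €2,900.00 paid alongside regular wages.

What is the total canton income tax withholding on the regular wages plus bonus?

€1,880.77

Canton Income Tax: taxable = €16,178.00
  €784.40 + 10.66% × (€16,178.00 − €14,000.00) = €784.40 + 10.66% × €2,178.00 = €1,016.57
Supplemental (29.8% flat on bonus): 29.8% × €2,900.00 = €864.20
Total canton income tax: €1,016.57 + €864.20 = €1,880.77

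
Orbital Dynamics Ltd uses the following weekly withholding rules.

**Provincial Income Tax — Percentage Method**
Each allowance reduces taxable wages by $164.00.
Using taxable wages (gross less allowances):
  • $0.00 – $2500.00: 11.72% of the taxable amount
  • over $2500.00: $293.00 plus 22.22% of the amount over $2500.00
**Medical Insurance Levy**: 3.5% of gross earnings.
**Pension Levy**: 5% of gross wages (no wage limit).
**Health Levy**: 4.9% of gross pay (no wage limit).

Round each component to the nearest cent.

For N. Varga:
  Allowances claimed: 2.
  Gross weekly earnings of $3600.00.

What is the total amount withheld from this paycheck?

Provincial Income Tax: taxable = $3600.00 − 2×$164.00 = $3272.00
  $293.00 + 22.22% × ($3272.00 − $2500.00) = $293.00 + 22.22% × $772.00 = $464.54
Medical Insurance Levy: 3.5% × $3600.00 = $126.00
Pension Levy: 5% × $3600.00 = $180.00
Health Levy: 4.9% × $3600.00 = $176.40
Total: $464.54 + $126.00 + $180.00 + $176.40 = $946.94

$946.94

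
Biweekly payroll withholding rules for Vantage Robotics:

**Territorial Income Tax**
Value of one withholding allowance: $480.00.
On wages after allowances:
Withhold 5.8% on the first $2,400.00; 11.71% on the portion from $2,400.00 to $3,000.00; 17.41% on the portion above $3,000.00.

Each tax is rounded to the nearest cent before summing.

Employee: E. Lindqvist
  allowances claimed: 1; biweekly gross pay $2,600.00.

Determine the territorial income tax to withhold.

$122.96

Territorial Income Tax: taxable = $2,600.00 − 1×$480.00 = $2,120.00
  5.8% × $2,120.00 = $122.96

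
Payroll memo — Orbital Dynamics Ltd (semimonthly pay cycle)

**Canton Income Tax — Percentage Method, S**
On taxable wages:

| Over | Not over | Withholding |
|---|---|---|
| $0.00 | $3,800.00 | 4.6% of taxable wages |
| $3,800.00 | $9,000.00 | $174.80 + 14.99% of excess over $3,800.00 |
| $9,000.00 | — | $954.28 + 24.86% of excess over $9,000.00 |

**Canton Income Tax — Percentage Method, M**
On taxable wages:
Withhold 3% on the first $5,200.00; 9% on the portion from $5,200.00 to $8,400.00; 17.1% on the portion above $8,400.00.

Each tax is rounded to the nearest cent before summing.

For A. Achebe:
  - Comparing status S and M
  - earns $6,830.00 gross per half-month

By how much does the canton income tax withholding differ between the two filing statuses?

Canton Income Tax (S): taxable = $6,830.00
  $174.80 + 14.99% × ($6,830.00 − $3,800.00) = $174.80 + 14.99% × $3,030.00 = $629.00
Canton Income Tax (M): taxable = $6,830.00
  $156.00 + 9% × ($6,830.00 − $5,200.00) = $156.00 + 9% × $1,630.00 = $302.70
Difference: |$629.00 − $302.70| = $326.30 (higher under S)

$326.30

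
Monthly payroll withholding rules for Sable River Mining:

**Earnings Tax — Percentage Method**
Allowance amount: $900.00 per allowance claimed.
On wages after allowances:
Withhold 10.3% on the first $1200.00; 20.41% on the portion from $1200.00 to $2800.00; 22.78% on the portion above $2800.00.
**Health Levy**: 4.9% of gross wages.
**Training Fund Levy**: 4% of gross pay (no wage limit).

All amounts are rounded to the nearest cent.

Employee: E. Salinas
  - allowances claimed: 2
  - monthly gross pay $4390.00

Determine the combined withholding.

$798.01

Earnings Tax: taxable = $4390.00 − 2×$900.00 = $2590.00
  $123.60 + 20.41% × ($2590.00 − $1200.00) = $123.60 + 20.41% × $1390.00 = $407.30
Health Levy: 4.9% × $4390.00 = $215.11
Training Fund Levy: 4% × $4390.00 = $175.60
Total: $407.30 + $215.11 + $175.60 = $798.01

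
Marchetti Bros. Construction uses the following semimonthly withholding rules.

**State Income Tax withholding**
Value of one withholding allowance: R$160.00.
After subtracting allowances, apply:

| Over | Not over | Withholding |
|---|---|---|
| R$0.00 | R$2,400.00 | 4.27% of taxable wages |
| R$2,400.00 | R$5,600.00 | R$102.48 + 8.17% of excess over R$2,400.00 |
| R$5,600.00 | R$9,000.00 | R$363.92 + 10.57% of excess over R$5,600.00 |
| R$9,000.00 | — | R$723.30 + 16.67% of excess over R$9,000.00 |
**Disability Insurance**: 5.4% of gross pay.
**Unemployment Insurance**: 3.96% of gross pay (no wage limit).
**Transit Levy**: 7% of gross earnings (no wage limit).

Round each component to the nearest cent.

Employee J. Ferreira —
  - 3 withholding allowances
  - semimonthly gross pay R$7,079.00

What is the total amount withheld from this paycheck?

R$1,627.64

State Income Tax: taxable = R$7,079.00 − 3×R$160.00 = R$6,599.00
  R$363.92 + 10.57% × (R$6,599.00 − R$5,600.00) = R$363.92 + 10.57% × R$999.00 = R$469.51
Disability Insurance: 5.4% × R$7,079.00 = R$382.27
Unemployment Insurance: 3.96% × R$7,079.00 = R$280.33
Transit Levy: 7% × R$7,079.00 = R$495.53
Total: R$469.51 + R$382.27 + R$280.33 + R$495.53 = R$1,627.64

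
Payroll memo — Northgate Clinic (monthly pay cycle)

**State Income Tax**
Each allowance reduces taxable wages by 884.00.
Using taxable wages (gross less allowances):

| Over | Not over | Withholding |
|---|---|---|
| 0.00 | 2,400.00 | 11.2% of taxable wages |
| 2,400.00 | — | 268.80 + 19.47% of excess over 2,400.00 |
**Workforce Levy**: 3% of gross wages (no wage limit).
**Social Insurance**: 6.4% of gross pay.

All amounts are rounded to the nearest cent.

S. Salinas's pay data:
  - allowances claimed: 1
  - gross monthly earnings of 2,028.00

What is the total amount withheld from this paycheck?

State Income Tax: taxable = 2,028.00 − 1×884.00 = 1,144.00
  11.2% × 1,144.00 = 128.13
Workforce Levy: 3% × 2,028.00 = 60.84
Social Insurance: 6.4% × 2,028.00 = 129.79
Total: 128.13 + 60.84 + 129.79 = 318.76

318.76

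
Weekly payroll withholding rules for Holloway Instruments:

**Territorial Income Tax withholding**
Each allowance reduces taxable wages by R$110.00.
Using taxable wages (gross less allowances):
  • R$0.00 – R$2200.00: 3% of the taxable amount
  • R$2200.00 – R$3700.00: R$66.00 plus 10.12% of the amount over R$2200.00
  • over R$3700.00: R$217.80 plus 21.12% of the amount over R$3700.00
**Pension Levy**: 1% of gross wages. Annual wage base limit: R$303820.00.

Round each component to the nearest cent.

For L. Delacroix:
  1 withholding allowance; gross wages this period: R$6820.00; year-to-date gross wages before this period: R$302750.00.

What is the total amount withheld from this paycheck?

R$864.21

Territorial Income Tax: taxable = R$6820.00 − 1×R$110.00 = R$6710.00
  R$217.80 + 21.12% × (R$6710.00 − R$3700.00) = R$217.80 + 21.12% × R$3010.00 = R$853.51
Pension Levy: cap R$303820.00 − YTD R$302750.00 = R$1070.00 subject; 1% × R$1070.00 = R$10.70
Total: R$853.51 + R$10.70 = R$864.21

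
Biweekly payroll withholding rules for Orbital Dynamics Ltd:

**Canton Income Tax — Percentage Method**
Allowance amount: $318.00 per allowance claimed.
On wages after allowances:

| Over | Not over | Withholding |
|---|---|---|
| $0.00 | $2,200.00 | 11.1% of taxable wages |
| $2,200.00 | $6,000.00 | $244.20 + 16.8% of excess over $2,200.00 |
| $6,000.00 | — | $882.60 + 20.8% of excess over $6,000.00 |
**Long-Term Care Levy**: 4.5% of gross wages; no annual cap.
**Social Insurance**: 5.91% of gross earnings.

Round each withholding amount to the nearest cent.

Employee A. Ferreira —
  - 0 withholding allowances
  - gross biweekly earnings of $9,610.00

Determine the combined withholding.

$2,633.88

Canton Income Tax: taxable = $9,610.00
  $882.60 + 20.8% × ($9,610.00 − $6,000.00) = $882.60 + 20.8% × $3,610.00 = $1,633.48
Long-Term Care Levy: 4.5% × $9,610.00 = $432.45
Social Insurance: 5.91% × $9,610.00 = $567.95
Total: $1,633.48 + $432.45 + $567.95 = $2,633.88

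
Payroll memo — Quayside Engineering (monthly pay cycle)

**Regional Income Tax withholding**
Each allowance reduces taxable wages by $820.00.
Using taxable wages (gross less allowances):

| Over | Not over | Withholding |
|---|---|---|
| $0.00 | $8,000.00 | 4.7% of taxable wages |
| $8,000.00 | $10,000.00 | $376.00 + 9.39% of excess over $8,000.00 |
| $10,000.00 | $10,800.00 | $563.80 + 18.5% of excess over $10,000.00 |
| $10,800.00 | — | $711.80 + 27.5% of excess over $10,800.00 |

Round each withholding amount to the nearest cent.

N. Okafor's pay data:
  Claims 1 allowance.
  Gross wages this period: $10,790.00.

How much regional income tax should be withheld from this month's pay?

Regional Income Tax: taxable = $10,790.00 − 1×$820.00 = $9,970.00
  $376.00 + 9.39% × ($9,970.00 − $8,000.00) = $376.00 + 9.39% × $1,970.00 = $560.98

$560.98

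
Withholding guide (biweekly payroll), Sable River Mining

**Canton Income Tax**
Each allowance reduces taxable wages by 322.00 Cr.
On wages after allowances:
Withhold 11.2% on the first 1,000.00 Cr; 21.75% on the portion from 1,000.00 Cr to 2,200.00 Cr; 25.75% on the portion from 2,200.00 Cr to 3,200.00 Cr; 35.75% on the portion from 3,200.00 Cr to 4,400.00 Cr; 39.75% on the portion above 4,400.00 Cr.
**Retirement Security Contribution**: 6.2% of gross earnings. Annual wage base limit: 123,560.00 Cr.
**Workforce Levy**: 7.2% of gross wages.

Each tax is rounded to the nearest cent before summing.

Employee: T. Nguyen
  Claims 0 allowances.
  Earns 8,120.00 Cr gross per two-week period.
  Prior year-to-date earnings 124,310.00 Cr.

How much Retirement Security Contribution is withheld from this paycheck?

0.00 Cr

Retirement Security Contribution: YTD 124,310.00 Cr ≥ cap 123,560.00 Cr → 0.00 Cr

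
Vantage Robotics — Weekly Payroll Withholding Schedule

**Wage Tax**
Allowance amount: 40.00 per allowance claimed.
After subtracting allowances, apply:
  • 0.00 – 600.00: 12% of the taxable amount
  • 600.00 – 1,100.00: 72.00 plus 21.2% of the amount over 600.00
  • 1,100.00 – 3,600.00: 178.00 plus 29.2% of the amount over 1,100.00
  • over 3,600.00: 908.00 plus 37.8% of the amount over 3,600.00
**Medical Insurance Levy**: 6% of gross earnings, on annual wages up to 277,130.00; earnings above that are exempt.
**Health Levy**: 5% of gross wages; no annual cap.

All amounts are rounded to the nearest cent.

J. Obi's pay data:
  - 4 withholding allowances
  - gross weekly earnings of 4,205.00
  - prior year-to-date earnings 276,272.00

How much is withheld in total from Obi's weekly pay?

1,337.94

Wage Tax: taxable = 4,205.00 − 4×40.00 = 4,045.00
  908.00 + 37.8% × (4,045.00 − 3,600.00) = 908.00 + 37.8% × 445.00 = 1,076.21
Medical Insurance Levy: cap 277,130.00 − YTD 276,272.00 = 858.00 subject; 6% × 858.00 = 51.48
Health Levy: 5% × 4,205.00 = 210.25
Total: 1,076.21 + 51.48 + 210.25 = 1,337.94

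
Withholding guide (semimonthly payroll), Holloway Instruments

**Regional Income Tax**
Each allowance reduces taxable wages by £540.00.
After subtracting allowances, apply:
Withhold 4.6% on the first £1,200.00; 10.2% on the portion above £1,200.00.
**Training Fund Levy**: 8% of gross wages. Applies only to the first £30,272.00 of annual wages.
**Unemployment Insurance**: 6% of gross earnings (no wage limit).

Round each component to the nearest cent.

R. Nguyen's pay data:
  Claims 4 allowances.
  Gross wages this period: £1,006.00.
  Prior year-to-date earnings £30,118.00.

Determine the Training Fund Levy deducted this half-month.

£12.32

Training Fund Levy: cap £30,272.00 − YTD £30,118.00 = £154.00 subject; 8% × £154.00 = £12.32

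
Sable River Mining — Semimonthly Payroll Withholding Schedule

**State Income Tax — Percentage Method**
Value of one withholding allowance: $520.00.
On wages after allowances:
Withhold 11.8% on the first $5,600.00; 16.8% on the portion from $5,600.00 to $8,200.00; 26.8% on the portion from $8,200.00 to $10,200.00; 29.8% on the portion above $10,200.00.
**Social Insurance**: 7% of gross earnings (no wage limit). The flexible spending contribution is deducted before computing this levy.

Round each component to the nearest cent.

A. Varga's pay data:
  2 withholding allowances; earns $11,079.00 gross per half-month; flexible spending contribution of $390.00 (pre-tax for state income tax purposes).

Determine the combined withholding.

State Income Tax: taxable = $11,079.00 − $390.00 − 2×$520.00 = $9,649.00
  $1,097.60 + 26.8% × ($9,649.00 − $8,200.00) = $1,097.60 + 26.8% × $1,449.00 = $1,485.93
Social Insurance: 7% × $10,689.00 = $748.23
Total: $1,485.93 + $748.23 = $2,234.16

$2,234.16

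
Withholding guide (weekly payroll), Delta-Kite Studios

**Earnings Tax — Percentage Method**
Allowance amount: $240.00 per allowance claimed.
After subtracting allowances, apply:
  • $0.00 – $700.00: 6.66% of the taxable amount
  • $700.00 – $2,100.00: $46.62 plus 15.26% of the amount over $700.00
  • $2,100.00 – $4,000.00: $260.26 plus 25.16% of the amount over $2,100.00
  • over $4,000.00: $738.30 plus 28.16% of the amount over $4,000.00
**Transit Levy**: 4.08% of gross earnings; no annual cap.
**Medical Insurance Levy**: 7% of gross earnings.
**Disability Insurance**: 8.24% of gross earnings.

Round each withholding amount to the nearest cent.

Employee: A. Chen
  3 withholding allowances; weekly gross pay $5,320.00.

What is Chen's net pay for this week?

$3,384.91

Earnings Tax: taxable = $5,320.00 − 3×$240.00 = $4,600.00
  $738.30 + 28.16% × ($4,600.00 − $4,000.00) = $738.30 + 28.16% × $600.00 = $907.26
Transit Levy: 4.08% × $5,320.00 = $217.06
Medical Insurance Levy: 7% × $5,320.00 = $372.40
Disability Insurance: 8.24% × $5,320.00 = $438.37
Total withheld: $907.26 + $217.06 + $372.40 + $438.37 = $1,935.09
Net pay: $5,320.00 − $1,935.09 = $3,384.91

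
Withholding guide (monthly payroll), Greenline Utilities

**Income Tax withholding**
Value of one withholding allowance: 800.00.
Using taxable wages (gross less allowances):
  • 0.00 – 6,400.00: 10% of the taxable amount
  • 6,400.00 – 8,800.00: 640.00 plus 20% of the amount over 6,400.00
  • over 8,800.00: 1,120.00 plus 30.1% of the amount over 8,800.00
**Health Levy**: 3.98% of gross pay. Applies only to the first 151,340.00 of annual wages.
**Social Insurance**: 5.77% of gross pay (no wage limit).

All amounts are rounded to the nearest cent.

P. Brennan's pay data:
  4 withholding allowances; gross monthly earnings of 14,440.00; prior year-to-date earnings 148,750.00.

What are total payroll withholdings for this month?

2,790.71

Income Tax: taxable = 14,440.00 − 4×800.00 = 11,240.00
  1,120.00 + 30.1% × (11,240.00 − 8,800.00) = 1,120.00 + 30.1% × 2,440.00 = 1,854.44
Health Levy: cap 151,340.00 − YTD 148,750.00 = 2,590.00 subject; 3.98% × 2,590.00 = 103.08
Social Insurance: 5.77% × 14,440.00 = 833.19
Total: 1,854.44 + 103.08 + 833.19 = 2,790.71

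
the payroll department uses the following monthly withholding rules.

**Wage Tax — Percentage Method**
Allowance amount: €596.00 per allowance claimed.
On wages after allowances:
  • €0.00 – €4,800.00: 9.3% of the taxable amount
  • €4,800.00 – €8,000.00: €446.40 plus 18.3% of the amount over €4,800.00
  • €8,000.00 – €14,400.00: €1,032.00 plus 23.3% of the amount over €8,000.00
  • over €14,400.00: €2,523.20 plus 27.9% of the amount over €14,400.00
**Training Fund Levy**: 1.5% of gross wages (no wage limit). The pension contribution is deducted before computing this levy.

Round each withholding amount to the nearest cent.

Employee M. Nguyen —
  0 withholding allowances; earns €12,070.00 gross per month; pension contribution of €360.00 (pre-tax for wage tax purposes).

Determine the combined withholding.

€2,072.08

Wage Tax: taxable = €12,070.00 − €360.00 = €11,710.00
  €1,032.00 + 23.3% × (€11,710.00 − €8,000.00) = €1,032.00 + 23.3% × €3,710.00 = €1,896.43
Training Fund Levy: 1.5% × €11,710.00 = €175.65
Total: €1,896.43 + €175.65 = €2,072.08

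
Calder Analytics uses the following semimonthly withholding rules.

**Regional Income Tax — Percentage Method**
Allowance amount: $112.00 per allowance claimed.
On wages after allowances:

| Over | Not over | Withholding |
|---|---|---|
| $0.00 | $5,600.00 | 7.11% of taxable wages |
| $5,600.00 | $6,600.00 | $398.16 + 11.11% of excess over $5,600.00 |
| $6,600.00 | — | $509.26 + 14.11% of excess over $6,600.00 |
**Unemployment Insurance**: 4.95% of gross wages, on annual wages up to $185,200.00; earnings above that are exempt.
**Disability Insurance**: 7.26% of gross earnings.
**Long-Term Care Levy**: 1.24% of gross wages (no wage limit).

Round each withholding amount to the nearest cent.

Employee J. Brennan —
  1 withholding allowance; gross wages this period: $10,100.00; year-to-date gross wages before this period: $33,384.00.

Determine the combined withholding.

$2,345.76

Regional Income Tax: taxable = $10,100.00 − 1×$112.00 = $9,988.00
  $509.26 + 14.11% × ($9,988.00 − $6,600.00) = $509.26 + 14.11% × $3,388.00 = $987.31
Unemployment Insurance: 4.95% × $10,100.00 = $499.95
Disability Insurance: 7.26% × $10,100.00 = $733.26
Long-Term Care Levy: 1.24% × $10,100.00 = $125.24
Total: $987.31 + $499.95 + $733.26 + $125.24 = $2,345.76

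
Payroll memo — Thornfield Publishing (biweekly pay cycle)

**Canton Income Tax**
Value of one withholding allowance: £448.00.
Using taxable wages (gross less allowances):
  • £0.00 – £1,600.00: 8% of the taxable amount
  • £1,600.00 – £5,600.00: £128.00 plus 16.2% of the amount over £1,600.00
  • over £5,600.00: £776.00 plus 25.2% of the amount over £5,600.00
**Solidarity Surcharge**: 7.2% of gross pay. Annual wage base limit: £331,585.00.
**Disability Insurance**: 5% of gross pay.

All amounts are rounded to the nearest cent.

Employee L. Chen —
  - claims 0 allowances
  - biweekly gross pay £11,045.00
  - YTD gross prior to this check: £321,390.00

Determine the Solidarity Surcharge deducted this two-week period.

£734.04

Solidarity Surcharge: cap £331,585.00 − YTD £321,390.00 = £10,195.00 subject; 7.2% × £10,195.00 = £734.04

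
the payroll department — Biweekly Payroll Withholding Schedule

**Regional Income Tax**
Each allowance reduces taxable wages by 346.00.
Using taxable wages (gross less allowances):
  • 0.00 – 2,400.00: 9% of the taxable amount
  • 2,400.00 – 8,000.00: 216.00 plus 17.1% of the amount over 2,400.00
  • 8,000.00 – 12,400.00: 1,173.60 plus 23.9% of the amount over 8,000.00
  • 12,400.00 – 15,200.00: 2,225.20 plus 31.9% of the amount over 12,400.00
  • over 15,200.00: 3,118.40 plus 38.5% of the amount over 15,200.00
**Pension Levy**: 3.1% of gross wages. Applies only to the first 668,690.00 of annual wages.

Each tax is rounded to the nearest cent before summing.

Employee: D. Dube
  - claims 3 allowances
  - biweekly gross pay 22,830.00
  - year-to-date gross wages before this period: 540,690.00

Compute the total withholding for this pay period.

Regional Income Tax: taxable = 22,830.00 − 3×346.00 = 21,792.00
  3,118.40 + 38.5% × (21,792.00 − 15,200.00) = 3,118.40 + 38.5% × 6,592.00 = 5,656.32
Pension Levy: 3.1% × 22,830.00 = 707.73
Total: 5,656.32 + 707.73 = 6,364.05

6,364.05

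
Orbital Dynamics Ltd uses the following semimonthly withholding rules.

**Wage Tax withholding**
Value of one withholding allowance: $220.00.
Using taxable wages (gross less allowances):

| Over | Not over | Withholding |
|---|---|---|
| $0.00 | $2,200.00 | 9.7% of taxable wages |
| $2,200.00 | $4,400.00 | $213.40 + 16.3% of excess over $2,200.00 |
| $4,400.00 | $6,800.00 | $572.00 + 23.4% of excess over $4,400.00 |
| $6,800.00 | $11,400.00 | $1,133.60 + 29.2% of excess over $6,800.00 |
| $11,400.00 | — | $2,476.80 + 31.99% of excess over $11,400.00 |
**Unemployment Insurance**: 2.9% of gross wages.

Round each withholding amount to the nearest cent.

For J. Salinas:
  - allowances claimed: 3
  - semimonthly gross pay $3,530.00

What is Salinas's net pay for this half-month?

Wage Tax: taxable = $3,530.00 − 3×$220.00 = $2,870.00
  $213.40 + 16.3% × ($2,870.00 − $2,200.00) = $213.40 + 16.3% × $670.00 = $322.61
Unemployment Insurance: 2.9% × $3,530.00 = $102.37
Total withheld: $322.61 + $102.37 = $424.98
Net pay: $3,530.00 − $424.98 = $3,105.02

$3,105.02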